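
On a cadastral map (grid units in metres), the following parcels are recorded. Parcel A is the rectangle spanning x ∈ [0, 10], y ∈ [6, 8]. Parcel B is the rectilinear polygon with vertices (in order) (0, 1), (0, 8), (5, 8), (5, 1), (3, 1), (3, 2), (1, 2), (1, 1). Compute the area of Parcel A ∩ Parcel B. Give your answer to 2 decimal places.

10.00

The intersection is the polygon with vertices (5,8), (5,6), (0,6), (0,8).
By the shoelace formula its area is 10.00.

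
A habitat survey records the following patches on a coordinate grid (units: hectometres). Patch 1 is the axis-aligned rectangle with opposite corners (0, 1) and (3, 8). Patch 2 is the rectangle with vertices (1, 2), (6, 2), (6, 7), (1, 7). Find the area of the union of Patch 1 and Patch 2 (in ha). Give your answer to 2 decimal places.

By inclusion–exclusion:
Individual areas: |Patch 1| = 21, |Patch 2| = 25.
|Patch 1∩Patch 2|: x∈[1,3], y∈[2,7] → 2·5 = 10.
|Patch 1 ∪ Patch 2| = 46 − 10 = 36.00.

36.00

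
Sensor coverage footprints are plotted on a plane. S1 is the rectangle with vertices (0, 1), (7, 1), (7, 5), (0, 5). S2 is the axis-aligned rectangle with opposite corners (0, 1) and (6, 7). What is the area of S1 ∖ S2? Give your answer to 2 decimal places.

|S1∩S2|: x∈[0,6], y∈[1,5] → 6·4 = 24.
|S1| = 28.
|S1 ∖ S2| = |S1| − |S1∩S2| = 28 − 24 = 4.00.

4.00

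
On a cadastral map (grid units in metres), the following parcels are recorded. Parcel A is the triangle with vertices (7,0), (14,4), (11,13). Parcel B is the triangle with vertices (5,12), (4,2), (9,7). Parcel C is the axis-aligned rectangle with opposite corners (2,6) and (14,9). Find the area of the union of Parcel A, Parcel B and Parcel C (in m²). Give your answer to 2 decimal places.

By inclusion–exclusion:
Individual areas: |Parcel A| = 37.5, |Parcel B| = 22.5, |Parcel C| = 36.
|Parcel A∩Parcel B| = 0.
|Parcel A∩Parcel C| = 10.5769.
|Parcel B∩Parcel C| = 11.25.
|Parcel A∩Parcel B∩Parcel C| = 0.
|Parcel A ∪ Parcel B ∪ Parcel C| = 96 − 21.8269 + 0 = 74.17.

74.17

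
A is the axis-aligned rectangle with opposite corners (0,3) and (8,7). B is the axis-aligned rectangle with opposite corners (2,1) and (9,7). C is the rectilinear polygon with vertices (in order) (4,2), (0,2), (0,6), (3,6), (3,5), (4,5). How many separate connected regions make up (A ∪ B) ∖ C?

(A ∪ B) ∖ C is a single connected region.

1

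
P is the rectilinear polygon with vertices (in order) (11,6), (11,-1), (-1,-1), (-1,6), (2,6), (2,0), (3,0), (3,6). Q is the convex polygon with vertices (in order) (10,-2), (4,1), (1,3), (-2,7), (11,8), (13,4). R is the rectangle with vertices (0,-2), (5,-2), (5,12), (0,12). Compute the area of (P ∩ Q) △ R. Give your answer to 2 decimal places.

94.92

|P ∩ Q| = 56.0833.
|(P ∩ Q) ∩ R| = 15.5833.
|(P ∩ Q) △ R| = 56.0833 + 70 − 31.1667 = 94.92.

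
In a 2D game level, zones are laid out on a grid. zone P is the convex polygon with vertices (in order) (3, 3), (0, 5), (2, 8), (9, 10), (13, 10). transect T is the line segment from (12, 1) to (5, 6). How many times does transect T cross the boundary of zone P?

The segment meets the boundary at (6.131,5.192).

1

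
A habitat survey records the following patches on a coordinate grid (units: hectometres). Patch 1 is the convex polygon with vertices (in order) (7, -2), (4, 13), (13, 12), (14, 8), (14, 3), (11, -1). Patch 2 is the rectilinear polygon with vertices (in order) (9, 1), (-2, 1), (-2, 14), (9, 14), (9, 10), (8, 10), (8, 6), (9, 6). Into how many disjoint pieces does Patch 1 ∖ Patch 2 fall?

Patch 1 ∖ Patch 2 is a single connected region.

1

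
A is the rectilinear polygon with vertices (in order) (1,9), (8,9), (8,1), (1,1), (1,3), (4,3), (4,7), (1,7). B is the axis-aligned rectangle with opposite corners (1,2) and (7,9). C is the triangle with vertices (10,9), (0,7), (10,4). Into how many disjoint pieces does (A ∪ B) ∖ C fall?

2

(A ∪ B) ∖ C splits into 2 disjoint pieces (area 7.7, area 32.55).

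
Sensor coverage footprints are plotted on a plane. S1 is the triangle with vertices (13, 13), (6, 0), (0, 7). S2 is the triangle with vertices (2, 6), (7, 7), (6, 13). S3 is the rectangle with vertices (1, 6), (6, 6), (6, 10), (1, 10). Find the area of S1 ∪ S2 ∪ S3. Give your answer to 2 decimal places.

73.80

By inclusion–exclusion:
Individual areas: |S1| = 63.5, |S2| = 15.5, |S3| = 20.
|S1∩S2| = 10.6418.
|S1∩S3| = 13.0769.
|S2∩S3| = 9.8286.
|S1∩S2∩S3| = 8.3495.
|S1 ∪ S2 ∪ S3| = 99 − 33.5473 + 8.3495 = 73.80.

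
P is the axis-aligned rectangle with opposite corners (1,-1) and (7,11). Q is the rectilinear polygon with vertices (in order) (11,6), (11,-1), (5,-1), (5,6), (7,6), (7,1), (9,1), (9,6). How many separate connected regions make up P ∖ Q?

P ∖ Q is a single connected region.

1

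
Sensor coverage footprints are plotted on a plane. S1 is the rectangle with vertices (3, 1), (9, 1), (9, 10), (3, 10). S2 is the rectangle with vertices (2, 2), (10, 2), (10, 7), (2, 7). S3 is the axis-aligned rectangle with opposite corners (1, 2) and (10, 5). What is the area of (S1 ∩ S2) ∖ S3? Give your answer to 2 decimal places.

|S1 ∩ S2| = 30.
|(S1 ∩ S2) ∩ S3| = 18.
|(S1 ∩ S2) ∖ S3| = 30 − 18 = 12.00.

12.00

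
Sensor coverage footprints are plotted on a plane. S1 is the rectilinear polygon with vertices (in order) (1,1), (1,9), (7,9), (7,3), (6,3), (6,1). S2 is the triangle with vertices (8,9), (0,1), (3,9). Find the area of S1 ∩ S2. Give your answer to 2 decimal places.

The intersection is the polygon with vertices (1,3.667), (3,9), (7,9), (7,8), (1,2).
By the shoelace formula its area is 18.67.

18.67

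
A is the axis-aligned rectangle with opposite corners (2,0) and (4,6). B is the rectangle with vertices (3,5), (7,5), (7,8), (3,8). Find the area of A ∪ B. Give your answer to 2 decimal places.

By inclusion–exclusion:
Individual areas: |A| = 12, |B| = 12.
|A∩B|: x∈[3,4], y∈[5,6] → 1·1 = 1.
|A ∪ B| = 24 − 1 = 23.00.

23.00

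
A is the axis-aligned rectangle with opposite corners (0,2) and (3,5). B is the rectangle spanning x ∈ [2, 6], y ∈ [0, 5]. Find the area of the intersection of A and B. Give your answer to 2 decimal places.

|A∩B|: x∈[2,3], y∈[2,5] → 1·3 = 3.

3.00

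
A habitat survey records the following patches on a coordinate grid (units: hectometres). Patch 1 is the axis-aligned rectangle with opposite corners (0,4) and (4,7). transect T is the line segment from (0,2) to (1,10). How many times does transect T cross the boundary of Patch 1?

The segment meets the boundary at (0.625,7), (0.25,4).

2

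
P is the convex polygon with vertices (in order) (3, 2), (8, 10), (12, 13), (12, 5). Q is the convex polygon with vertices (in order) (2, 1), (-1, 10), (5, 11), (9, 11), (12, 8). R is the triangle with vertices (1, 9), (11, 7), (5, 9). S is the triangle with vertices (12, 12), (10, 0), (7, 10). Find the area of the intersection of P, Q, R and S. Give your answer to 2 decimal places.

The intersection is the polygon with vertices (7.702,7.66), (7.556,8.148), (10.71,7.097), (10.667,7.067).
By the shoelace formula its area is 0.75.

0.75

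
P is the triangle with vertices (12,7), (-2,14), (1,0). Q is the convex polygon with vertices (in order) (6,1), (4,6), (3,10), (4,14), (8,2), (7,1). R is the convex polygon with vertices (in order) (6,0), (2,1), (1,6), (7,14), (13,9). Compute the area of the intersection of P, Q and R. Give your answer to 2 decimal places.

The intersection is the polygon with vertices (7.325,4.025), (5.304,2.739), (4,6), (3.25,9), (4.545,10.727), (5.2,10.4).
By the shoelace formula its area is 16.86.

16.86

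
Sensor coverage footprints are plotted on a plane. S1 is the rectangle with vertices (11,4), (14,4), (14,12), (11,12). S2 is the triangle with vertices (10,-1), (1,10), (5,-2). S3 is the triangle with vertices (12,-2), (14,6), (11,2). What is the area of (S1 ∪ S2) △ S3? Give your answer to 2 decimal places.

62.00

|S1 ∪ S2| = 56.
|(S1 ∪ S2) ∩ S3| = 1.
|(S1 ∪ S2) △ S3| = 56 + 8 − 2 = 62.00.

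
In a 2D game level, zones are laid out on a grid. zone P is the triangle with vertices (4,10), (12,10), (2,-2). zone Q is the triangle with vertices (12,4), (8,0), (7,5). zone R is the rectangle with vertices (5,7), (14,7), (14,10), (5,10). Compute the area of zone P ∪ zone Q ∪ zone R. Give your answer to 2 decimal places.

By inclusion–exclusion:
Individual areas: |zone P| = 48, |zone Q| = 12, |zone R| = 27.
|zone P∩zone Q| = 0.2765.
|zone P∩zone R| = 17.25.
|zone Q∩zone R| = 0.
|zone P∩zone Q∩zone R| = 0.
|zone P ∪ zone Q ∪ zone R| = 87 − 17.5265 + 0 = 69.47.

69.47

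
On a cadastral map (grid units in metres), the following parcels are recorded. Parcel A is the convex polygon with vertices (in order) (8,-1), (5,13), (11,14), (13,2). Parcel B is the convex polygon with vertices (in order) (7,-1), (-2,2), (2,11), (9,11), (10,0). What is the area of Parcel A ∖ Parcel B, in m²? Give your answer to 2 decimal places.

|Parcel A| = 76.5, |Parcel A∩Parcel B| = 32.5109.
|Parcel A ∖ Parcel B| = |Parcel A| − |Parcel A∩Parcel B| = 76.5 − 32.5109 = 43.99.

43.99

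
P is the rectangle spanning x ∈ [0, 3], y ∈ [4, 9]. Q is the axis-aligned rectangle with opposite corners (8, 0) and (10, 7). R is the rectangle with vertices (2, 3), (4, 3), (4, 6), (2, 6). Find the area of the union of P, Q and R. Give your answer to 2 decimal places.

By inclusion–exclusion:
Individual areas: |P| = 15, |Q| = 14, |R| = 6.
|P∩Q| = 0 (no overlap).
|P∩R|: x∈[2,3], y∈[4,6] → 1·2 = 2.
|Q∩R| = 0 (no overlap).
|P∩Q∩R| = 0.
|P ∪ Q ∪ R| = 35 − 2 + 0 = 33.00.

33.00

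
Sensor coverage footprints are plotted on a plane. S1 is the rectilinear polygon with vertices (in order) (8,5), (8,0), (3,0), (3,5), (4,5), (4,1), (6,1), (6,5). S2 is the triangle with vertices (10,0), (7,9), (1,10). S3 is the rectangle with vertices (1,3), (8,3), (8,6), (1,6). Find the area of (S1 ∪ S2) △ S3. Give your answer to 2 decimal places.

41.99

|S1 ∪ S2| = 39.1667.
|(S1 ∪ S2) ∩ S3| = 9.0889.
|(S1 ∪ S2) △ S3| = 39.1667 + 21 − 18.1778 = 41.99.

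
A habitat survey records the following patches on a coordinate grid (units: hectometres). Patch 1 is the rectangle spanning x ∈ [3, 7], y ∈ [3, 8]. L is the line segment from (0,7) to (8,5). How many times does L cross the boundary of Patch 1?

2

The segment meets the boundary at (7,5.25), (3,6.25).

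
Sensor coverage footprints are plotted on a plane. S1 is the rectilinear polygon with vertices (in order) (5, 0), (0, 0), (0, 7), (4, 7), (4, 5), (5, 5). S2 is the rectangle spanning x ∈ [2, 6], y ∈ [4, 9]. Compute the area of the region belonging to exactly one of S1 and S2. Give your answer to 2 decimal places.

|S1| = 33, |S2| = 20, |S1∩S2| = 7.
|S1 △ S2| = |S1| + |S2| − 2·|S1∩S2| = 33 + 20 − 14 = 39.00.

39.00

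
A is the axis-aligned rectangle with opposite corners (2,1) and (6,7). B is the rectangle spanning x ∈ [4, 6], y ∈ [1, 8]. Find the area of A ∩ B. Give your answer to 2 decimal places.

|A∩B|: x∈[4,6], y∈[1,7] → 2·6 = 12.

12.00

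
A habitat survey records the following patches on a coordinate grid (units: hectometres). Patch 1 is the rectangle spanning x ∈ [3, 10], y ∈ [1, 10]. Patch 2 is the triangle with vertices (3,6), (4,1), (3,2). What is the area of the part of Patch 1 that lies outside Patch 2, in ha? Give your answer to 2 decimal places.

|Patch 1| = 63, |Patch 1∩Patch 2| = 2.
|Patch 1 ∖ Patch 2| = |Patch 1| − |Patch 1∩Patch 2| = 63 − 2 = 61.00.

61.00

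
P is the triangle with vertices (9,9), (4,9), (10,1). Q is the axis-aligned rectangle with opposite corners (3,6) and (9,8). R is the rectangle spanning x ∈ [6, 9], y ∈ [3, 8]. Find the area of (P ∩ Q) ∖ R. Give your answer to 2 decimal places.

1.04

|P ∩ Q| = 7.
|(P ∩ Q) ∩ R| = 5.9583.
|(P ∩ Q) ∖ R| = 7 − 5.9583 = 1.04.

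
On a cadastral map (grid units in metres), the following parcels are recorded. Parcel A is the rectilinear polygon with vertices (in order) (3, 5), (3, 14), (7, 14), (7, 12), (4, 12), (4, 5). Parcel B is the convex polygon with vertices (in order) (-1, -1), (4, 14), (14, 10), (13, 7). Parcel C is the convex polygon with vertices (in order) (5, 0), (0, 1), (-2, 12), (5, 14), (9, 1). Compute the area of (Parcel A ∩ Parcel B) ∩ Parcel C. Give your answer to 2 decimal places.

9.81

The region (Parcel A ∩ Parcel B) ∩ Parcel C is the polygon with vertices (3.895,13.684), (4.417,13.833), (5.14,13.544), (5.615,12), (4,12), (4,5), (3,5), (3,11).
By the shoelace formula its area is 9.81.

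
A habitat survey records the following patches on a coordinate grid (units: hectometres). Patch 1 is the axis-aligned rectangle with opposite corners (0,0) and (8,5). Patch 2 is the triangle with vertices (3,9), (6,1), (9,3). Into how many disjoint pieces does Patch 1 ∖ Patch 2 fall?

Patch 1 ∖ Patch 2 splits into 2 disjoint pieces (area 30.3333, area 0.5).

2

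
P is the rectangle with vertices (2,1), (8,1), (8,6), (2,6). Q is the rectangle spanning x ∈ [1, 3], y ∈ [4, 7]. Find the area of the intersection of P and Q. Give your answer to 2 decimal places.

2.00

|P∩Q|: x∈[2,3], y∈[4,6] → 1·2 = 2.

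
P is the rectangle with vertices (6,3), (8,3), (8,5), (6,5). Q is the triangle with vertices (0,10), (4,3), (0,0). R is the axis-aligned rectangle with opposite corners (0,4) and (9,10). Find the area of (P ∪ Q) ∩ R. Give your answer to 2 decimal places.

|P ∪ Q| = 24.
|(P ∪ Q) ∩ R| = 12.29.

12.29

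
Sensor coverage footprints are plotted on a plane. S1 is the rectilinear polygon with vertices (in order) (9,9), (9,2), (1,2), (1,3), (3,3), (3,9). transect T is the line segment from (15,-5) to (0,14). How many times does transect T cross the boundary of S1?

2

The segment meets the boundary at (3.947,9), (9,2.6).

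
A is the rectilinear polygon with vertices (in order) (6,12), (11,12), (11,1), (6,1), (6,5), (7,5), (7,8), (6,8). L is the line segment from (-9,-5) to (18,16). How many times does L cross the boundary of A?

2

The segment meets the boundary at (7,7.444), (11,10.556).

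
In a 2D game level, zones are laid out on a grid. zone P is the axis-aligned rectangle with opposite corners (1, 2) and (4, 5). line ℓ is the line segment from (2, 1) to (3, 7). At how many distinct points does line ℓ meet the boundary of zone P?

2

The segment meets the boundary at (2.667,5), (2.167,2).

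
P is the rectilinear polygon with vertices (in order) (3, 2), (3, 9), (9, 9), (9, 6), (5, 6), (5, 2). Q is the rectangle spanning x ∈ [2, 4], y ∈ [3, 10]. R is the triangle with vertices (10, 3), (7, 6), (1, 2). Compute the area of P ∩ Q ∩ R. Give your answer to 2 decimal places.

0.67

The intersection is the polygon with vertices (4,3), (3,3), (3,3.333), (4,4).
By the shoelace formula its area is 0.67.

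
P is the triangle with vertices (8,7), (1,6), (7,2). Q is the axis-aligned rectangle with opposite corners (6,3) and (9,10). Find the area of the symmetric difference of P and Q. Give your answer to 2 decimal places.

|P| = 17, |Q| = 21, |P∩Q| = 6.1143.
|P △ Q| = |P| + |Q| − 2·|P∩Q| = 17 + 21 − 12.2286 = 25.77.

25.77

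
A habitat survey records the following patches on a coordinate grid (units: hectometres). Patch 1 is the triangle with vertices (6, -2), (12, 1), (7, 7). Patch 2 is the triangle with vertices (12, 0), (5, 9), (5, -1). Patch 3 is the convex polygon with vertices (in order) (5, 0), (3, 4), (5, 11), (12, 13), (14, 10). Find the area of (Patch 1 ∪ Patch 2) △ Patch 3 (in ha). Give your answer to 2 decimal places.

|Patch 1 ∪ Patch 2| = 40.4193.
|(Patch 1 ∪ Patch 2) ∩ Patch 3| = 18.1608.
|(Patch 1 ∪ Patch 2) △ Patch 3| = 40.4193 + 73 − 36.3216 = 77.10.

77.10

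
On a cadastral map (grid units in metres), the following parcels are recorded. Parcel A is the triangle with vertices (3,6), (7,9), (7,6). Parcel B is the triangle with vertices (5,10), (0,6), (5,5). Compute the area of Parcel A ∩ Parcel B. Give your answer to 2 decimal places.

The intersection is the polygon with vertices (5,7.5), (5,6), (3,6).
By the shoelace formula its area is 1.50.

1.50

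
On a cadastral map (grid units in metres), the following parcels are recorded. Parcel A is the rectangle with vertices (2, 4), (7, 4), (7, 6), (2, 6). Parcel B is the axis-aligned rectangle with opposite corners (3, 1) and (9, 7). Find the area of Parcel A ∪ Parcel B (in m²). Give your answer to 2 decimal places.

38.00

By inclusion–exclusion:
Individual areas: |Parcel A| = 10, |Parcel B| = 36.
|Parcel A∩Parcel B|: x∈[3,7], y∈[4,6] → 4·2 = 8.
|Parcel A ∪ Parcel B| = 46 − 8 = 38.00.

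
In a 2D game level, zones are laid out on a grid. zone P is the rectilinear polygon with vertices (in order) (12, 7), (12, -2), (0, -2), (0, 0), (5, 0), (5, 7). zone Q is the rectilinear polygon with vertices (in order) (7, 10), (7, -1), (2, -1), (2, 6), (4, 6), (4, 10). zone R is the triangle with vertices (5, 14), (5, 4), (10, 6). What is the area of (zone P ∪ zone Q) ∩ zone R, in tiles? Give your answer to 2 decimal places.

The region (zone P ∪ zone Q) ∩ zone R is the polygon with vertices (7,10), (7,7), (9.375,7), (10,6), (5,4), (5,10).
By the shoelace formula its area is 15.69.

15.69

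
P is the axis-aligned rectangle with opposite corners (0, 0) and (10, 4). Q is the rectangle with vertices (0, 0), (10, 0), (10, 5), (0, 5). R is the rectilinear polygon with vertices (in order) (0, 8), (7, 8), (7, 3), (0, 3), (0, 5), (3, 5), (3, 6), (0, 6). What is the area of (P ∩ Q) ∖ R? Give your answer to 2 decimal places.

33.00

|P ∩ Q| = 40.
|(P ∩ Q) ∩ R| = 7.
|(P ∩ Q) ∖ R| = 40 − 7 = 33.00.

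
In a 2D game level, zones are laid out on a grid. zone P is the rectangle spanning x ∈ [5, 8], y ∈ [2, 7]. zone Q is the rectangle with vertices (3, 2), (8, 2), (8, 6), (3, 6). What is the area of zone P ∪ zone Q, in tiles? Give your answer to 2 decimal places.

By inclusion–exclusion:
Individual areas: |zone P| = 15, |zone Q| = 20.
|zone P∩zone Q|: x∈[5,8], y∈[2,6] → 3·4 = 12.
|zone P ∪ zone Q| = 35 − 12 = 23.00.

23.00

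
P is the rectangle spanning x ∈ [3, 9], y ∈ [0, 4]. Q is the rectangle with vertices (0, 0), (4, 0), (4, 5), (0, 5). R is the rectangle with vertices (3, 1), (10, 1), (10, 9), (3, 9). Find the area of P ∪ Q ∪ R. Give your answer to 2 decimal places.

77.00

By inclusion–exclusion:
Individual areas: |P| = 24, |Q| = 20, |R| = 56.
|P∩Q|: x∈[3,4], y∈[0,4] → 1·4 = 4.
|P∩R|: x∈[3,9], y∈[1,4] → 6·3 = 18.
|Q∩R|: x∈[3,4], y∈[1,5] → 1·4 = 4.
|P∩Q∩R| = 3.
|P ∪ Q ∪ R| = 100 − 26 + 3 = 77.00.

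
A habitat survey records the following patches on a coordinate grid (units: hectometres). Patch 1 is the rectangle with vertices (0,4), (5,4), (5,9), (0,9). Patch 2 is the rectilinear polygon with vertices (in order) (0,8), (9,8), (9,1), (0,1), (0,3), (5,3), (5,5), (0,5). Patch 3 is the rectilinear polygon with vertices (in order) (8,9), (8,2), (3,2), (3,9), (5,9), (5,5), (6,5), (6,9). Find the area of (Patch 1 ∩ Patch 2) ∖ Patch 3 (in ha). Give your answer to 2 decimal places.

9.00

|Patch 1 ∩ Patch 2| = 15.
|(Patch 1 ∩ Patch 2) ∩ Patch 3| = 6.
|(Patch 1 ∩ Patch 2) ∖ Patch 3| = 15 − 6 = 9.00.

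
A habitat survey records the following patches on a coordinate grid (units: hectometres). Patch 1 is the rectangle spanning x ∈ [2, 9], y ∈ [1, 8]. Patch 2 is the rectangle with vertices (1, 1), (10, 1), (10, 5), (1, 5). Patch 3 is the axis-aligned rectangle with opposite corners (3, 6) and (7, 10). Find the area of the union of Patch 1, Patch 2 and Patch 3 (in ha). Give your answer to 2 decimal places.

By inclusion–exclusion:
Individual areas: |Patch 1| = 49, |Patch 2| = 36, |Patch 3| = 16.
|Patch 1∩Patch 2|: x∈[2,9], y∈[1,5] → 7·4 = 28.
|Patch 1∩Patch 3|: x∈[3,7], y∈[6,8] → 4·2 = 8.
|Patch 2∩Patch 3| = 0 (no overlap).
|Patch 1∩Patch 2∩Patch 3| = 0.
|Patch 1 ∪ Patch 2 ∪ Patch 3| = 101 − 36 + 0 = 65.00.

65.00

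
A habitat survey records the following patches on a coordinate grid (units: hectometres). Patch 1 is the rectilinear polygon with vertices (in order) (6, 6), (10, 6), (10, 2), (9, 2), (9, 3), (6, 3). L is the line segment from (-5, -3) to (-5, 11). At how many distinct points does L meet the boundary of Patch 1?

The segment lies entirely outside Patch 1 and never meets its boundary.

0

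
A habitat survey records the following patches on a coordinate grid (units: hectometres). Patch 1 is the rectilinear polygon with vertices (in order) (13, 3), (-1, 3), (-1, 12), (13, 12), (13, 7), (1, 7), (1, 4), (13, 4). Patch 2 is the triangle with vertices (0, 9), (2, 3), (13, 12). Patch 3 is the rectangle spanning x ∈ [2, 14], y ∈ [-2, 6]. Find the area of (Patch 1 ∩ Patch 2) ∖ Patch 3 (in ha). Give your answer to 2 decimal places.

29.89

|Patch 1 ∩ Patch 2| = 30.5.
|(Patch 1 ∩ Patch 2) ∩ Patch 3| = 0.6111.
|(Patch 1 ∩ Patch 2) ∖ Patch 3| = 30.5 − 0.6111 = 29.89.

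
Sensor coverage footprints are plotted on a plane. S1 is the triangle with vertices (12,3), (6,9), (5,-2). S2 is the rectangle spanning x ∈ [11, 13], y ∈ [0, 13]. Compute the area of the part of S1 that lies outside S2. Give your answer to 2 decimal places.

|S1| = 36, |S1∩S2| = 0.8571.
|S1 ∖ S2| = |S1| − |S1∩S2| = 36 − 0.8571 = 35.14.

35.14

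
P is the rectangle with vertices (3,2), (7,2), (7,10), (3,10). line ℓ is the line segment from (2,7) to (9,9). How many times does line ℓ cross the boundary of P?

2

The segment meets the boundary at (7,8.429), (3,7.286).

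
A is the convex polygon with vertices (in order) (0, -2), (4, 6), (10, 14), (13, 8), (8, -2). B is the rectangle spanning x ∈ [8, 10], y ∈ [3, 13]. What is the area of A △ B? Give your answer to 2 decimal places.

|A| = 102, |B| = 20, |A∩B| = 18.9583.
|A △ B| = |A| + |B| − 2·|A∩B| = 102 + 20 − 37.9167 = 84.08.

84.08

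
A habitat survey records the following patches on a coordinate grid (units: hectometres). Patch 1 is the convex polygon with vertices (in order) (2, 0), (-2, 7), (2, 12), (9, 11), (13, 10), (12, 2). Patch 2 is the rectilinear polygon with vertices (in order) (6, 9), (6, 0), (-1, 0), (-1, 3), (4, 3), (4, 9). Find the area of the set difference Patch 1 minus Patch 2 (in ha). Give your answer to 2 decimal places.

|Patch 1| = 130.5, |Patch 1∩Patch 2| = 24.9714.
|Patch 1 ∖ Patch 2| = |Patch 1| − |Patch 1∩Patch 2| = 130.5 − 24.9714 = 105.53.

105.53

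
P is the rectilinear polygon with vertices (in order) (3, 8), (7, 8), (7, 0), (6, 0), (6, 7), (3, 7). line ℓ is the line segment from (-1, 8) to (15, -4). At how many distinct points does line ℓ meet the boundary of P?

2

The segment meets the boundary at (7,2), (6,2.75).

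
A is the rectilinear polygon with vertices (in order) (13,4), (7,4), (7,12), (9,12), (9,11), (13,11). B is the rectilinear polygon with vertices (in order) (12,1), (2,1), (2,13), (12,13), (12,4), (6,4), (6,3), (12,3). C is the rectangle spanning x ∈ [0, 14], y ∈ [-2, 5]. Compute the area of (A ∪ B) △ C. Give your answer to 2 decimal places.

|A ∪ B| = 121.
|(A ∪ B) ∩ C| = 35.
|(A ∪ B) △ C| = 121 + 98 − 70 = 149.00.

149.00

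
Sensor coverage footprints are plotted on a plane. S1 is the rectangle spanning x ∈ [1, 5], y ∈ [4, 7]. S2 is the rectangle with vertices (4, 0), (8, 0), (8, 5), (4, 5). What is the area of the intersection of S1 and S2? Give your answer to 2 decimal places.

|S1∩S2|: x∈[4,5], y∈[4,5] → 1·1 = 1.

1.00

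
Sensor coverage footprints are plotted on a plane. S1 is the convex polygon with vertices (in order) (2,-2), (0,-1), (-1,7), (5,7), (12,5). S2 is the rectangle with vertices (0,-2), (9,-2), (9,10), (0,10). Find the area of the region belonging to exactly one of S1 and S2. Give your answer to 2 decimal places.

|S1| = 69, |S2| = 108, |S1∩S2| = 60.5643.
|S1 △ S2| = |S1| + |S2| − 2·|S1∩S2| = 69 + 108 − 121.1286 = 55.87.

55.87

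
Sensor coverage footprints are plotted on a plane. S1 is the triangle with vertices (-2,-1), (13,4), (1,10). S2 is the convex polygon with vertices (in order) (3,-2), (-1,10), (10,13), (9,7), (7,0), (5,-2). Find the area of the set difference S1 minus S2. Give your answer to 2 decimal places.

|S1| = 75, |S1∩S2| = 50.7934.
|S1 ∖ S2| = |S1| − |S1∩S2| = 75 − 50.7934 = 24.21.

24.21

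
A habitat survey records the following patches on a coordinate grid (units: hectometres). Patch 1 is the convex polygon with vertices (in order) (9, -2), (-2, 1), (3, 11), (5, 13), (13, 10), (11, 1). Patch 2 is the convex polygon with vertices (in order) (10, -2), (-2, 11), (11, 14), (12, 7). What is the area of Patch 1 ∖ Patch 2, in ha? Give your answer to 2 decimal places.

50.36

|Patch 1| = 141.5, |Patch 1∩Patch 2| = 91.1403.
|Patch 1 ∖ Patch 2| = |Patch 1| − |Patch 1∩Patch 2| = 141.5 − 91.1403 = 50.36.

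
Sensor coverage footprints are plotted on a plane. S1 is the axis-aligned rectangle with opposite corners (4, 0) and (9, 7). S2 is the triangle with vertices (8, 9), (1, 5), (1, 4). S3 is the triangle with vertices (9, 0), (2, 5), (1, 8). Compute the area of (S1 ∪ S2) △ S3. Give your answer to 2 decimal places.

37.13

|S1 ∪ S2| = 38.0571.
|(S1 ∪ S2) ∩ S3| = 4.463.
|(S1 ∪ S2) △ S3| = 38.0571 + 8 − 8.9261 = 37.13.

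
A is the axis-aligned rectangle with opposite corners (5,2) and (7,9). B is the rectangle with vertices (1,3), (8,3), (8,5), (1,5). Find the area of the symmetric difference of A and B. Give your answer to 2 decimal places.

|A∩B|: x∈[5,7], y∈[3,5] → 2·2 = 4.
|A △ B| = |A| + |B| − 2·|A∩B| = 14 + 14 − 8 = 20.00.

20.00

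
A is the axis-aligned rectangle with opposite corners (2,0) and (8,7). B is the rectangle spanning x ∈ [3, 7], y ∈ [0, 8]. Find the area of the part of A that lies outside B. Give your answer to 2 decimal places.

14.00

|A∩B|: x∈[3,7], y∈[0,7] → 4·7 = 28.
|A| = 42.
|A ∖ B| = |A| − |A∩B| = 42 − 28 = 14.00.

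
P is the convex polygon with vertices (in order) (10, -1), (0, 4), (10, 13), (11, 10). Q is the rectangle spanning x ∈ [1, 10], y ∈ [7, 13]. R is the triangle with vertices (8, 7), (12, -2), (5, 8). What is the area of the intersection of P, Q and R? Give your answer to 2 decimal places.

1.15

The intersection is the polygon with vertices (5.7,7), (5,8), (8,7).
By the shoelace formula its area is 1.15.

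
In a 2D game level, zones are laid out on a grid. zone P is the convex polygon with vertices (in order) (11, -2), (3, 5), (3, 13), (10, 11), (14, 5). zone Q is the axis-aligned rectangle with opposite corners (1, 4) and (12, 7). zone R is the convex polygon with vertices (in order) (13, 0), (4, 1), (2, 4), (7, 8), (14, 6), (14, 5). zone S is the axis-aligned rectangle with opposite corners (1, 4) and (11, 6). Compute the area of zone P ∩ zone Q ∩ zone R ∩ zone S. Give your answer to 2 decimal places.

14.54

The intersection is the polygon with vertices (4.143,4), (3.119,4.896), (4.5,6), (11,6), (11,4).
By the shoelace formula its area is 14.54.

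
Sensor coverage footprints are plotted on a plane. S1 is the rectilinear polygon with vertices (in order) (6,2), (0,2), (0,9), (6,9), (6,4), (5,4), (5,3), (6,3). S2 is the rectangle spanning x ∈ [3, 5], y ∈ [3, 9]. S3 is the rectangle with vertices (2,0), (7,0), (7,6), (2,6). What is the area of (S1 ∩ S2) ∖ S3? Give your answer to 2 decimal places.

|S1 ∩ S2| = 12.
|(S1 ∩ S2) ∩ S3| = 6.
|(S1 ∩ S2) ∖ S3| = 12 − 6 = 6.00.

6.00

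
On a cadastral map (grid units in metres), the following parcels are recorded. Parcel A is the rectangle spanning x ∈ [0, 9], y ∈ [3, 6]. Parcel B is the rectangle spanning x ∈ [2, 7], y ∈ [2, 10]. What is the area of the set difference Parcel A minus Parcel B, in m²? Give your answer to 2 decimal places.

12.00

|Parcel A∩Parcel B|: x∈[2,7], y∈[3,6] → 5·3 = 15.
|Parcel A| = 27.
|Parcel A ∖ Parcel B| = |Parcel A| − |Parcel A∩Parcel B| = 27 − 15 = 12.00.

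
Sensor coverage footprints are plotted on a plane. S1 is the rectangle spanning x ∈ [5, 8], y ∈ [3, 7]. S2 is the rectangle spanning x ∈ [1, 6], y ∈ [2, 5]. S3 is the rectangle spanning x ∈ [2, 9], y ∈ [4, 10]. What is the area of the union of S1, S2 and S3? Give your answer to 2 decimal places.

55.00

By inclusion–exclusion:
Individual areas: |S1| = 12, |S2| = 15, |S3| = 42.
|S1∩S2|: x∈[5,6], y∈[3,5] → 1·2 = 2.
|S1∩S3|: x∈[5,8], y∈[4,7] → 3·3 = 9.
|S2∩S3|: x∈[2,6], y∈[4,5] → 4·1 = 4.
|S1∩S2∩S3| = 1.
|S1 ∪ S2 ∪ S3| = 69 − 15 + 1 = 55.00.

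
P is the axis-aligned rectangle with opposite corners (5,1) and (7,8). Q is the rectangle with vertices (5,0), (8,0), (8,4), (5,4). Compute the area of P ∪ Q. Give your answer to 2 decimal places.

By inclusion–exclusion:
Individual areas: |P| = 14, |Q| = 12.
|P∩Q|: x∈[5,7], y∈[1,4] → 2·3 = 6.
|P ∪ Q| = 26 − 6 = 20.00.

20.00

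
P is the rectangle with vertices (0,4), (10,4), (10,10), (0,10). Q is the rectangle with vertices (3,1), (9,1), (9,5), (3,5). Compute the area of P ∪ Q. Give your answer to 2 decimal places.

By inclusion–exclusion:
Individual areas: |P| = 60, |Q| = 24.
|P∩Q|: x∈[3,9], y∈[4,5] → 6·1 = 6.
|P ∪ Q| = 84 − 6 = 78.00.

78.00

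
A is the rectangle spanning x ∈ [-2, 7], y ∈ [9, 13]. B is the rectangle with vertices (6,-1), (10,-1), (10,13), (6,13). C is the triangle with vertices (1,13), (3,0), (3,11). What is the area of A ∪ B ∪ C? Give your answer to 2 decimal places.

94.23

By inclusion–exclusion:
Individual areas: |A| = 36, |B| = 56, |C| = 11.
|A∩B|: x∈[6,7], y∈[9,13] → 1·4 = 4.
|A∩C| = 4.7692.
|B∩C| = 0.
|A∩B∩C| = 0.
|A ∪ B ∪ C| = 103 − 8.7692 + 0 = 94.23.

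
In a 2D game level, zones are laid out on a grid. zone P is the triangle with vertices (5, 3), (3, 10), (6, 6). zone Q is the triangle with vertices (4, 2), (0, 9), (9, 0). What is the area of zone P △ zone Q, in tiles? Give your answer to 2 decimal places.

|zone P| = 6.5, |zone Q| = 13.5, |zone P∩zone Q| = 0.325.
|zone P △ zone Q| = |zone P| + |zone Q| − 2·|zone P∩zone Q| = 6.5 + 13.5 − 0.65 = 19.35.

19.35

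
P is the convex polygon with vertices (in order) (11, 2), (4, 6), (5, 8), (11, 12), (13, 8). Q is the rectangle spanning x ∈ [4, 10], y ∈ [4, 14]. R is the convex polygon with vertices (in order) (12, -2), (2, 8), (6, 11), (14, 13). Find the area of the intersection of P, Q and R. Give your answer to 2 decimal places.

The intersection is the polygon with vertices (5,8), (10,11.333), (10,4), (7.5,4), (4,6).
By the shoelace formula its area is 27.83.

27.83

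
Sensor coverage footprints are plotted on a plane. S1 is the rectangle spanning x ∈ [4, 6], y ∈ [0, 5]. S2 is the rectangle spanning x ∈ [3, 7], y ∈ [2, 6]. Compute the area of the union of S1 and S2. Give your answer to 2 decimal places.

20.00

By inclusion–exclusion:
Individual areas: |S1| = 10, |S2| = 16.
|S1∩S2|: x∈[4,6], y∈[2,5] → 2·3 = 6.
|S1 ∪ S2| = 26 − 6 = 20.00.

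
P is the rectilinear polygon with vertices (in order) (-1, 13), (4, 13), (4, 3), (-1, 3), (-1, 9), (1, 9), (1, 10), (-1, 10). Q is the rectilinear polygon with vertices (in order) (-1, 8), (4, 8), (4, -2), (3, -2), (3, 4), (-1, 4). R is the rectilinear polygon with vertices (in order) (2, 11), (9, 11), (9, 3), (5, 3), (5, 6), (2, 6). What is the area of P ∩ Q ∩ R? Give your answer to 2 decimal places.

4.00

The intersection is the polygon with vertices (4,8), (4,6), (2,6), (2,8).
By the shoelace formula its area is 4.00.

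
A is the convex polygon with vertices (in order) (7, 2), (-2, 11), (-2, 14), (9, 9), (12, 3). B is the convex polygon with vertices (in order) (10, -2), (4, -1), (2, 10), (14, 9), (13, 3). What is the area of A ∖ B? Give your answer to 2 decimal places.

23.78

|A| = 73.5, |A∩B| = 49.7245.
|A ∖ B| = |A| − |A∩B| = 73.5 − 49.7245 = 23.78.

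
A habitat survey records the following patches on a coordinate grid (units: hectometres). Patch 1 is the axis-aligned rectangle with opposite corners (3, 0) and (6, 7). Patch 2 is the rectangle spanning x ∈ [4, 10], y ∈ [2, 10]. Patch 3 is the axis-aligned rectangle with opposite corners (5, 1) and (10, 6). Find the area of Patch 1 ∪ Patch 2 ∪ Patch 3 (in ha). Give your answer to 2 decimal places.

63.00

By inclusion–exclusion:
Individual areas: |Patch 1| = 21, |Patch 2| = 48, |Patch 3| = 25.
|Patch 1∩Patch 2|: x∈[4,6], y∈[2,7] → 2·5 = 10.
|Patch 1∩Patch 3|: x∈[5,6], y∈[1,6] → 1·5 = 5.
|Patch 2∩Patch 3|: x∈[5,10], y∈[2,6] → 5·4 = 20.
|Patch 1∩Patch 2∩Patch 3| = 4.
|Patch 1 ∪ Patch 2 ∪ Patch 3| = 94 − 35 + 4 = 63.00.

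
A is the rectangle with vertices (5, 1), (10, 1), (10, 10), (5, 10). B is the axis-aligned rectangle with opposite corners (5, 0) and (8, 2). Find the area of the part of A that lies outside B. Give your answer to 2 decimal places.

|A∩B|: x∈[5,8], y∈[1,2] → 3·1 = 3.
|A| = 45.
|A ∖ B| = |A| − |A∩B| = 45 − 3 = 42.00.

42.00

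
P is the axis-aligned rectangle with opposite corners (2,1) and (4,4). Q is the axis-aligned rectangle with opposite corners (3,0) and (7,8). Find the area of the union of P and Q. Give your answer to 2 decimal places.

By inclusion–exclusion:
Individual areas: |P| = 6, |Q| = 32.
|P∩Q|: x∈[3,4], y∈[1,4] → 1·3 = 3.
|P ∪ Q| = 38 − 3 = 35.00.

35.00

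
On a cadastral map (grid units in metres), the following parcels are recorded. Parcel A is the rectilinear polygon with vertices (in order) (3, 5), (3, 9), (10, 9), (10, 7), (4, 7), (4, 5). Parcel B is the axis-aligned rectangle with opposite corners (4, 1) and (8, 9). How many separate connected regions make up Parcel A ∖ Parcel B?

2

Parcel A ∖ Parcel B splits into 2 disjoint pieces (area 4, area 4).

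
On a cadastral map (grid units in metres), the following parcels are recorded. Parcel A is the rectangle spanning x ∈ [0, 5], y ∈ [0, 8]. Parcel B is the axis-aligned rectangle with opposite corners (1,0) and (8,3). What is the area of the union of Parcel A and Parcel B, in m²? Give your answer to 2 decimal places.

By inclusion–exclusion:
Individual areas: |Parcel A| = 40, |Parcel B| = 21.
|Parcel A∩Parcel B|: x∈[1,5], y∈[0,3] → 4·3 = 12.
|Parcel A ∪ Parcel B| = 61 − 12 = 49.00.

49.00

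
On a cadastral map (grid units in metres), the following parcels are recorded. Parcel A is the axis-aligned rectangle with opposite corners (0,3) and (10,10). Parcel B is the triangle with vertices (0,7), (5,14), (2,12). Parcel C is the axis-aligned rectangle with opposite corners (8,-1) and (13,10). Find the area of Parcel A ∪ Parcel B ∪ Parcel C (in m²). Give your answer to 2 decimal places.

By inclusion–exclusion:
Individual areas: |Parcel A| = 70, |Parcel B| = 5.5, |Parcel C| = 55.
|Parcel A∩Parcel B| = 1.4143.
|Parcel A∩Parcel C|: x∈[8,10], y∈[3,10] → 2·7 = 14.
|Parcel B∩Parcel C| = 0.
|Parcel A∩Parcel B∩Parcel C| = 0.
|Parcel A ∪ Parcel B ∪ Parcel C| = 130.5 − 15.4143 + 0 = 115.09.

115.09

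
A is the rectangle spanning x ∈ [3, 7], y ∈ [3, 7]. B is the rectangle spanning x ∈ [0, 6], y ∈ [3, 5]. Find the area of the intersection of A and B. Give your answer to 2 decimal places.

6.00

|A∩B|: x∈[3,6], y∈[3,5] → 3·2 = 6.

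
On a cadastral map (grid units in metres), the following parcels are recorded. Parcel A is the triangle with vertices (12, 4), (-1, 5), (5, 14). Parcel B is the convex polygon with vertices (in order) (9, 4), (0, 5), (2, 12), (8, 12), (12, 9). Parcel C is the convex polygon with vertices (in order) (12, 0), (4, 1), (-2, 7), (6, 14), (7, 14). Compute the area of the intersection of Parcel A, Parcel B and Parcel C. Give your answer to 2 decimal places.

53.39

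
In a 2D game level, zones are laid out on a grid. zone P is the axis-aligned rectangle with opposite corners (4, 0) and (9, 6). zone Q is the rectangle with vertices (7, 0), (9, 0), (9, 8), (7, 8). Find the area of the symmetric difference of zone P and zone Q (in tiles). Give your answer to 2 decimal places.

22.00

|zone P∩zone Q|: x∈[7,9], y∈[0,6] → 2·6 = 12.
|zone P △ zone Q| = |zone P| + |zone Q| − 2·|zone P∩zone Q| = 30 + 16 − 24 = 22.00.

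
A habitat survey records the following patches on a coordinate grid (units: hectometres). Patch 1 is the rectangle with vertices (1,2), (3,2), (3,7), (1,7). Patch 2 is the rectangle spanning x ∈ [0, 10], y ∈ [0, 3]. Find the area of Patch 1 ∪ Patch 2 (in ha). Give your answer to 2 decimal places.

By inclusion–exclusion:
Individual areas: |Patch 1| = 10, |Patch 2| = 30.
|Patch 1∩Patch 2|: x∈[1,3], y∈[2,3] → 2·1 = 2.
|Patch 1 ∪ Patch 2| = 40 − 2 = 38.00.

38.00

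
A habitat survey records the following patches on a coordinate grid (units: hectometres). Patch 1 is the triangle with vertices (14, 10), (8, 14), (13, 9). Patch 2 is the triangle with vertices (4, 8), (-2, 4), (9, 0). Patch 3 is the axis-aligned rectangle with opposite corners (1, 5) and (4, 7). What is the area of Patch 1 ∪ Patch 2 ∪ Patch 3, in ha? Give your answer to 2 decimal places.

39.75

By inclusion–exclusion:
Individual areas: |Patch 1| = 5, |Patch 2| = 34, |Patch 3| = 6.
|Patch 1∩Patch 2| = 0.
|Patch 1∩Patch 3| = 0.
|Patch 2∩Patch 3| = 5.25.
|Patch 1∩Patch 2∩Patch 3| = 0.
|Patch 1 ∪ Patch 2 ∪ Patch 3| = 45 − 5.25 + 0 = 39.75.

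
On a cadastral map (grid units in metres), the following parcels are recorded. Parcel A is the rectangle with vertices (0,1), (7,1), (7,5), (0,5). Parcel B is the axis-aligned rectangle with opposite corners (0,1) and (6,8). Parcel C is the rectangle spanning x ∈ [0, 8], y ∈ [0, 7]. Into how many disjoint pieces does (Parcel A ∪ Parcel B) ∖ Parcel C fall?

1

(Parcel A ∪ Parcel B) ∖ Parcel C is a single connected region.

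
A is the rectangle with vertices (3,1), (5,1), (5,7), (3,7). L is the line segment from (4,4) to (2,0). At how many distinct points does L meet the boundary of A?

The segment meets the boundary at (3,2).

1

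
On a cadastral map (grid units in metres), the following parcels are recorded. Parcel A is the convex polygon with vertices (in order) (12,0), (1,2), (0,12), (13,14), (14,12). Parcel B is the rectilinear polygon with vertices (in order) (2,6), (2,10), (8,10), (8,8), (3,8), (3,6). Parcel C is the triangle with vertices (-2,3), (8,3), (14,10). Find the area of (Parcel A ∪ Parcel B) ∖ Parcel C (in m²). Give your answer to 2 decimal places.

118.82

|Parcel A ∪ Parcel B| = 152.
|(Parcel A ∪ Parcel B) ∩ Parcel C| = 33.1832.
|(Parcel A ∪ Parcel B) ∖ Parcel C| = 152 − 33.1832 = 118.82.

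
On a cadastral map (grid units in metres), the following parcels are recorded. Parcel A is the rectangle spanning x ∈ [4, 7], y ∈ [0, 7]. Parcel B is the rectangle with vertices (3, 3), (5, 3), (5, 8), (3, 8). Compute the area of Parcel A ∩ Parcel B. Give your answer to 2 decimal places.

4.00

|Parcel A∩Parcel B|: x∈[4,5], y∈[3,7] → 1·4 = 4.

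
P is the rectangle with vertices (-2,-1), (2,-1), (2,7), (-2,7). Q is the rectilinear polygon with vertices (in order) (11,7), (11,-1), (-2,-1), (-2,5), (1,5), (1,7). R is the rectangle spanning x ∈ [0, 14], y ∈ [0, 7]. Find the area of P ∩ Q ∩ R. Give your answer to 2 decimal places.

12.00

The intersection is the polygon with vertices (1,5), (1,7), (2,7), (2,0), (0,0), (0,5).
By the shoelace formula its area is 12.00.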